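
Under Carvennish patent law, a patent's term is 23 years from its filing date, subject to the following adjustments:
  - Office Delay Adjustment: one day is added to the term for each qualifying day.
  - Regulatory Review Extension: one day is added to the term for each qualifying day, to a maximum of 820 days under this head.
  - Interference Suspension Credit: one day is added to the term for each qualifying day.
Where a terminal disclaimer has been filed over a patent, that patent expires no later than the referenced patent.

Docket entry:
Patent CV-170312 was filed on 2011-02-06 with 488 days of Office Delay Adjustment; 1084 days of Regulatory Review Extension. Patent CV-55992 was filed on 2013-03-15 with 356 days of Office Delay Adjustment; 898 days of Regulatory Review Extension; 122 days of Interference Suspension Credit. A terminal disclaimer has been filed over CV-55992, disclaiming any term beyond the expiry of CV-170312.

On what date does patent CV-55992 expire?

September 6, 2037

Natural term of CV-55992:
  Base: filing + 23 years → 15 March 2036.
  Office Delay Adjustment: +356 days → 6 March 2037.
  Regulatory Review Extension: 898 days claimed exceeds the 820-day cap, so +820 days → 4 June 2039.
  Interference Suspension Credit: +122 days → 4 October 2039.
Expiry of referenced patent CV-170312:
  Base: filing + 23 years → 6 February 2034.
  Office Delay Adjustment: +488 days → 9 June 2035.
  Regulatory Review Extension: 1084 days claimed exceeds the 820-day cap, so +820 days → 6 September 2037.
Terminal disclaimer: CV-55992 expires on the earlier of 4 October 2039 and 6 September 2037.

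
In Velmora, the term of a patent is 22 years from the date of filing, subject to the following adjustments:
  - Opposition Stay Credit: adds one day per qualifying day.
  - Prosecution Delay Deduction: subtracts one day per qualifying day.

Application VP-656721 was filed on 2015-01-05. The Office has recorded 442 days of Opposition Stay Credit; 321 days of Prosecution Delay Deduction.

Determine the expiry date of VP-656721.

May 6, 2037

Base term: filing date + 22 years → 5 January 2037.
Opposition Stay Credit: +442 days → 23 March 2038.
Prosecution Delay Deduction: −321 days → 6 May 2037.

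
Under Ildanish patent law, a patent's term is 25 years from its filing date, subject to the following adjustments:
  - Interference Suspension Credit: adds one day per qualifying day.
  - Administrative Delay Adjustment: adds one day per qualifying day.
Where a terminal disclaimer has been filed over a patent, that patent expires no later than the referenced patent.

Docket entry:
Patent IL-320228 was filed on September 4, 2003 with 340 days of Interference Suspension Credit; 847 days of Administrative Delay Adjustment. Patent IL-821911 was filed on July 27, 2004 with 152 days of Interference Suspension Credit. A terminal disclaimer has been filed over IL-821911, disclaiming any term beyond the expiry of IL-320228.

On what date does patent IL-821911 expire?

Natural term of IL-821911:
  Base: filing + 25 years → 27 July 2029.
  Interference Suspension Credit: +152 days → 26 December 2029.
Expiry of referenced patent IL-320228:
  Base: filing + 25 years → 4 September 2028.
  Interference Suspension Credit: +340 days → 10 August 2029.
  Administrative Delay Adjustment: +847 days → 5 December 2031.
Terminal disclaimer: IL-821911 expires on the earlier of 26 December 2029 and 5 December 2031.

2029-12-26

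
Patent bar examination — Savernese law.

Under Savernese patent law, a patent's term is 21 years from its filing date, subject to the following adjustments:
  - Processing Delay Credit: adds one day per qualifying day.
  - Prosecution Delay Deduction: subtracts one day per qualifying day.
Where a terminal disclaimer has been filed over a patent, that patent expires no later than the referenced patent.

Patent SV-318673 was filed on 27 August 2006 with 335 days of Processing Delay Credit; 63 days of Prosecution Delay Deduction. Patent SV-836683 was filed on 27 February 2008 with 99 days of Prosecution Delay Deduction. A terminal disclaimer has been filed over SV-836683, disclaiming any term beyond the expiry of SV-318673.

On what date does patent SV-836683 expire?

Natural term of SV-836683:
  Base: filing + 21 years → 27 February 2029.
  Prosecution Delay Deduction: −99 days → 20 November 2028.
Expiry of referenced patent SV-318673:
  Base: filing + 21 years → 27 August 2027.
  Processing Delay Credit: +335 days → 27 July 2028.
  Prosecution Delay Deduction: −63 days → 25 May 2028.
Terminal disclaimer: SV-836683 expires on the earlier of 20 November 2028 and 25 May 2028.

2028-05-25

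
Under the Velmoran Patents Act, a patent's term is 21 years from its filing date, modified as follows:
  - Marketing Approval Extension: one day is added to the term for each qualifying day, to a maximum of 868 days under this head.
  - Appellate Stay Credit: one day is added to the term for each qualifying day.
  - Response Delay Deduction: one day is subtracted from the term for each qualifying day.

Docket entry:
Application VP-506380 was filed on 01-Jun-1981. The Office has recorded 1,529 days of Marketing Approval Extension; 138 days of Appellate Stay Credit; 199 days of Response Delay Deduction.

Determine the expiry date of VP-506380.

August 16, 2004

Base term: filing date + 21 years → 1 June 2002.
Marketing Approval Extension: 1529 days claimed exceeds the 868-day cap, so +868 days → 16 October 2004.
Appellate Stay Credit: +138 days → 3 March 2005.
Response Delay Deduction: −199 days → 16 August 2004.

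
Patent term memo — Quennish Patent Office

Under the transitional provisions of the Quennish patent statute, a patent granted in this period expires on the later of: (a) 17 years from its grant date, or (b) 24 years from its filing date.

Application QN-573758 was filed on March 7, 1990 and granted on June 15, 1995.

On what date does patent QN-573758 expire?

(a) grant + 17 years → 15 June 2012.
(b) filing + 24 years → 7 March 2014.
Later of the two: 7 March 2014.

March 7, 2014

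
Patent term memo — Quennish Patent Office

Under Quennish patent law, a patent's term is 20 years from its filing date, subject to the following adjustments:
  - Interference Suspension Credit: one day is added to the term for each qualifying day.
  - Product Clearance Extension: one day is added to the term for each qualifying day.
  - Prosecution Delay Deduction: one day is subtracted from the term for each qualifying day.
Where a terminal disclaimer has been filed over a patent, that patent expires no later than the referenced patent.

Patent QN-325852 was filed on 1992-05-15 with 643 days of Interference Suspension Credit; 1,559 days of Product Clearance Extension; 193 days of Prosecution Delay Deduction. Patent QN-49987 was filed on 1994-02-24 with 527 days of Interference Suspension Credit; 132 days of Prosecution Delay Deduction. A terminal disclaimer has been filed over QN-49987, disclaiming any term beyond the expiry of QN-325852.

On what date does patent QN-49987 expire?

Natural term of QN-49987:
  Base: filing + 20 years → 24 February 2014.
  Interference Suspension Credit: +527 days → 5 August 2015.
  Prosecution Delay Deduction: −132 days → 26 March 2015.
Expiry of referenced patent QN-325852:
  Base: filing + 20 years → 15 May 2012.
  Interference Suspension Credit: +643 days → 17 February 2014.
  Product Clearance Extension: +1559 days → 26 May 2018.
  Prosecution Delay Deduction: −193 days → 14 November 2017.
Terminal disclaimer: QN-49987 expires on the earlier of 26 March 2015 and 14 November 2017.

2015-03-26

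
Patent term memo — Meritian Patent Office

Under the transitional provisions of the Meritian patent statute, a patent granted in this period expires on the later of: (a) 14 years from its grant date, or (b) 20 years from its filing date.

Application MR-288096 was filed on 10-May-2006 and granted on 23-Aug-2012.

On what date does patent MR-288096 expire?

(a) grant + 14 years → 23 August 2026.
(b) filing + 20 years → 10 May 2026.
Later of the two: 23 August 2026.

2026-08-23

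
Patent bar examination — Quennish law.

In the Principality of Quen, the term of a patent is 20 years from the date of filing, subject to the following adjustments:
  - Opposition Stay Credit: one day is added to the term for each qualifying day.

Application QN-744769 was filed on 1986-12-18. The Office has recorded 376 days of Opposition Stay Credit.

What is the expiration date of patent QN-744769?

Base term: filing date + 20 years → 18 December 2006.
Opposition Stay Credit: +376 days → 29 December 2007.

2007-12-29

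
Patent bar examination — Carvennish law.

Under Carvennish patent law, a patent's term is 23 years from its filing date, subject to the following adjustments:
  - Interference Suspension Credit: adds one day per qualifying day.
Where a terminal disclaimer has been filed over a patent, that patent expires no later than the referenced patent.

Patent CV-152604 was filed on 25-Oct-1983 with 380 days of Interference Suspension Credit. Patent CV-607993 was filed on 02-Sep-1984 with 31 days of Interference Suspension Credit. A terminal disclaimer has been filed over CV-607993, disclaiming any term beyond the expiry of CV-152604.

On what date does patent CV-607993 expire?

Natural term of CV-607993:
  Base: filing + 23 years → 2 September 2007.
  Interference Suspension Credit: +31 days → 3 October 2007.
Expiry of referenced patent CV-152604:
  Base: filing + 23 years → 25 October 2006.
  Interference Suspension Credit: +380 days → 9 November 2007.
Terminal disclaimer: CV-607993 expires on the earlier of 3 October 2007 and 9 November 2007.

2007-10-03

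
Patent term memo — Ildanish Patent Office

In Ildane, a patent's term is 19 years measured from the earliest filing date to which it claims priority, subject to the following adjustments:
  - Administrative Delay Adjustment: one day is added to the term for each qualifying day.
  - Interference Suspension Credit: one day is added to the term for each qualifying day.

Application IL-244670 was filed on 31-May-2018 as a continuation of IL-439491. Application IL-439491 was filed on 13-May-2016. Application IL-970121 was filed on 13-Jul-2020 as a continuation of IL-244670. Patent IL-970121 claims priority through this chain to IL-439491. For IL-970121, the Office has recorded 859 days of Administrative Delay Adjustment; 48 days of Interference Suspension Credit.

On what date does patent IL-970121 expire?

Earliest priority filing: 13 May 2016.
Base term: 13 May 2016 + 19 years → 13 May 2035.
Administrative Delay Adjustment: +859 days → 18 September 2037.
Interference Suspension Credit: +48 days → 5 November 2037.

November 5, 2037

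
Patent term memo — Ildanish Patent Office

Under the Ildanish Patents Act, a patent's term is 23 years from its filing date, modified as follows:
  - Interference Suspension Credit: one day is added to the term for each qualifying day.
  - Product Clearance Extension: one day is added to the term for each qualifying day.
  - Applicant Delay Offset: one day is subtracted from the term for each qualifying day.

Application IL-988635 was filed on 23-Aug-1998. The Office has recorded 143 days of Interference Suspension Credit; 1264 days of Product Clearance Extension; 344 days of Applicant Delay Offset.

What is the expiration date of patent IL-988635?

July 21, 2024

Base term: filing date + 23 years → 23 August 2021.
Interference Suspension Credit: +143 days → 13 January 2022.
Product Clearance Extension: +1264 days → 30 June 2025.
Applicant Delay Offset: −344 days → 21 July 2024.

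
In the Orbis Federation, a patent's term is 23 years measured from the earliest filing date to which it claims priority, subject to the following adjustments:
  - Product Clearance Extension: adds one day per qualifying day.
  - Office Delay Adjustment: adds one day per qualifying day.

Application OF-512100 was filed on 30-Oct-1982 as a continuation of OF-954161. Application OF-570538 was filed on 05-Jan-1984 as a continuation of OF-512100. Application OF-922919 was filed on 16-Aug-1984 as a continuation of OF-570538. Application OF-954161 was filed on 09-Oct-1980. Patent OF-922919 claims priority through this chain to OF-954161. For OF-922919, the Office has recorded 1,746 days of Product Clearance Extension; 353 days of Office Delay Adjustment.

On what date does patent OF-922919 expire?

July 8, 2009

Earliest priority filing: 9 October 1980.
Base term: 9 October 1980 + 23 years → 9 October 2003.
Product Clearance Extension: +1746 days → 20 July 2008.
Office Delay Adjustment: +353 days → 8 July 2009.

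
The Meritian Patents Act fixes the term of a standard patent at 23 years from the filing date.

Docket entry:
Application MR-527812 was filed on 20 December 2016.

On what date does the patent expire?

Filing date + 23 years → 20 December 2039.

2039-12-20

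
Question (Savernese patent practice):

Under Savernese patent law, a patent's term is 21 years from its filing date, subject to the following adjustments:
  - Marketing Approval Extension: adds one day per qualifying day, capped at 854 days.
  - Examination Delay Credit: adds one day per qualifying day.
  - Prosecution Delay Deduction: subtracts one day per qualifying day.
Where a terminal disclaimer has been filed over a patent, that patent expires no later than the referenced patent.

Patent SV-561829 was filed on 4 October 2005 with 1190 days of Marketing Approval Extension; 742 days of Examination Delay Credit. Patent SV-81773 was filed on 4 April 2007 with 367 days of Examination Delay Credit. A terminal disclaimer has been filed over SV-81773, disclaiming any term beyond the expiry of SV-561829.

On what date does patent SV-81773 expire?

April 6, 2029

Natural term of SV-81773:
  Base: filing + 21 years → 4 April 2028.
  Examination Delay Credit: +367 days → 6 April 2029.
Expiry of referenced patent SV-561829:
  Base: filing + 21 years → 4 October 2026.
  Marketing Approval Extension: 1190 days claimed exceeds the 854-day cap, so +854 days → 4 February 2029.
  Examination Delay Credit: +742 days → 16 February 2031.
Terminal disclaimer: SV-81773 expires on the earlier of 6 April 2029 and 16 February 2031.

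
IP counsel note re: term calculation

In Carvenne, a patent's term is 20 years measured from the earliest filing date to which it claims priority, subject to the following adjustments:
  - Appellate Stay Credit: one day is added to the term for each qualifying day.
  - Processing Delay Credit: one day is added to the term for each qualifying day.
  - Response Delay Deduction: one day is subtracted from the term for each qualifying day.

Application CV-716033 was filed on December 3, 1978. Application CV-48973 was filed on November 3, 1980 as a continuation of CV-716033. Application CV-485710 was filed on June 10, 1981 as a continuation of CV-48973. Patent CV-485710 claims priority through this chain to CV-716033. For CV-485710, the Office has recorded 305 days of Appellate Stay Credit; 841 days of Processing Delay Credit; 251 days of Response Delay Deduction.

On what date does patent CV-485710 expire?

2001-05-16

Earliest priority filing: 3 December 1978.
Base term: 3 December 1978 + 20 years → 3 December 1998.
Appellate Stay Credit: +305 days → 4 October 1999.
Processing Delay Credit: +841 days → 22 January 2002.
Response Delay Deduction: −251 days → 16 May 2001.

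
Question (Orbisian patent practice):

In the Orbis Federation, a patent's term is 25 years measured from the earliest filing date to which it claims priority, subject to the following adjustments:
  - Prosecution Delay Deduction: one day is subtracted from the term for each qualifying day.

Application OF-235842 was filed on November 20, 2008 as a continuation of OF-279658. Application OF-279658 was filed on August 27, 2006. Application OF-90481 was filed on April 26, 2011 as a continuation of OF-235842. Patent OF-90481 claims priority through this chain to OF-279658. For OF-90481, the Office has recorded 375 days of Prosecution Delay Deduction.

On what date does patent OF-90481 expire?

Earliest priority filing: 27 August 2006.
Base term: 27 August 2006 + 25 years → 27 August 2031.
Prosecution Delay Deduction: −375 days → 17 August 2030.

2030-08-17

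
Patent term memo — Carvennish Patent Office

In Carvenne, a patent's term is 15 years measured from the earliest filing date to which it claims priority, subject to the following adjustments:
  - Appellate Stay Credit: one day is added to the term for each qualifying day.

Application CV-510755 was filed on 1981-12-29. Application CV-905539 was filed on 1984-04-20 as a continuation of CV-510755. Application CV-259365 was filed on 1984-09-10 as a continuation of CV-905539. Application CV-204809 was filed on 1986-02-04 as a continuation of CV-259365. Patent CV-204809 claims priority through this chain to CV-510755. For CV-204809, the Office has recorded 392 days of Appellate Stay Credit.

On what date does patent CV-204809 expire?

Earliest priority filing: 29 December 1981.
Base term: 29 December 1981 + 15 years → 29 December 1996.
Appellate Stay Credit: +392 days → 25 January 1998.

January 25, 1998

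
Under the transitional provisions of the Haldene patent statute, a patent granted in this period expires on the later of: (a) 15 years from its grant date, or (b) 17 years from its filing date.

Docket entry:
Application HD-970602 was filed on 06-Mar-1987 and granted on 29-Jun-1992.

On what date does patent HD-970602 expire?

2007-06-29

(a) grant + 15 years → 29 June 2007.
(b) filing + 17 years → 6 March 2004.
Later of the two: 29 June 2007.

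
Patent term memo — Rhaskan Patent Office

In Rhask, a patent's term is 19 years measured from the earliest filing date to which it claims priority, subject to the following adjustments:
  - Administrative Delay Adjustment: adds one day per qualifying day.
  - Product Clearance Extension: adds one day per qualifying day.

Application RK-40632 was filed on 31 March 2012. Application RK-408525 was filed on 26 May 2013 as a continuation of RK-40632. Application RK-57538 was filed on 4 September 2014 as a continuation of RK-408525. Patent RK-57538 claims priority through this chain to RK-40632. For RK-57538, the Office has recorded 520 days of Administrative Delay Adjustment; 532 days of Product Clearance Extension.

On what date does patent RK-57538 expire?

Earliest priority filing: 31 March 2012.
Base term: 31 March 2012 + 19 years → 31 March 2031.
Administrative Delay Adjustment: +520 days → 1 September 2032.
Product Clearance Extension: +532 days → 15 February 2034.

February 15, 2034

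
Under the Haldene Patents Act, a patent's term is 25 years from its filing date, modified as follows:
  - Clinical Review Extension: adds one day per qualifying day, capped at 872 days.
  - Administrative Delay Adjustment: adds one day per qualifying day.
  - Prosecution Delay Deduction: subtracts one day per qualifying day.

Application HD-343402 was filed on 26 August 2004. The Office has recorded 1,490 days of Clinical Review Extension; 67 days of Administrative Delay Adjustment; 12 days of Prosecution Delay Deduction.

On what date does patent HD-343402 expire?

Base term: filing date + 25 years → 26 August 2029.
Clinical Review Extension: 1490 days claimed exceeds the 872-day cap, so +872 days → 15 January 2032.
Administrative Delay Adjustment: +67 days → 22 March 2032.
Prosecution Delay Deduction: −12 days → 10 March 2032.

March 10, 2032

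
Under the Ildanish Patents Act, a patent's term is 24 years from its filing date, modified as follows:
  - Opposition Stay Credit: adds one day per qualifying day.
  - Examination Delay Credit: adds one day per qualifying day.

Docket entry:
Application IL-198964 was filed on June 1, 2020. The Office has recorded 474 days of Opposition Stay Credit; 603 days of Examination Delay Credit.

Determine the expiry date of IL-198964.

2047-05-14

Base term: filing date + 24 years → 1 June 2044.
Opposition Stay Credit: +474 days → 18 September 2045.
Examination Delay Credit: +603 days → 14 May 2047.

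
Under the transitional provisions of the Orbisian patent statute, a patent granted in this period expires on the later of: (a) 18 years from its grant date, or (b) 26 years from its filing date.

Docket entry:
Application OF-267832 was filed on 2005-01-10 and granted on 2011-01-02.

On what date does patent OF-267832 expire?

(a) grant + 18 years → 2 January 2029.
(b) filing + 26 years → 10 January 2031.
Later of the two: 10 January 2031.

January 10, 2031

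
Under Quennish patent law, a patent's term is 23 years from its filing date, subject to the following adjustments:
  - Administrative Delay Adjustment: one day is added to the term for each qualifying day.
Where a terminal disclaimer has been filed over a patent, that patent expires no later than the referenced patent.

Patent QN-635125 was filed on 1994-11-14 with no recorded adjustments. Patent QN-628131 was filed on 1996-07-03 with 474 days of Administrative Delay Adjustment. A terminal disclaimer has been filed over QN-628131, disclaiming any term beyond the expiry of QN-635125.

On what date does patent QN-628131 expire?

Natural term of QN-628131:
  Base: filing + 23 years → 3 July 2019.
  Administrative Delay Adjustment: +474 days → 19 October 2020.
Expiry of referenced patent QN-635125:
  Base: filing + 23 years → 14 November 2017.
Terminal disclaimer: QN-628131 expires on the earlier of 19 October 2020 and 14 November 2017.

2017-11-14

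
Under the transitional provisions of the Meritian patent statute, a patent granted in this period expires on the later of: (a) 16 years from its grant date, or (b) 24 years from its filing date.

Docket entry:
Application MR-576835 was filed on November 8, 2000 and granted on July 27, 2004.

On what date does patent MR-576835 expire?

(a) grant + 16 years → 27 July 2020.
(b) filing + 24 years → 8 November 2024.
Later of the two: 8 November 2024.

2024-11-08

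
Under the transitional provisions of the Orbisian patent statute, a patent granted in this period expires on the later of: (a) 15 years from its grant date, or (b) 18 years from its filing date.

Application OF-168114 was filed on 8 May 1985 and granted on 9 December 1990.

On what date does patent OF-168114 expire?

December 9, 2005

(a) grant + 15 years → 9 December 2005.
(b) filing + 18 years → 8 May 2003.
Later of the two: 9 December 2005.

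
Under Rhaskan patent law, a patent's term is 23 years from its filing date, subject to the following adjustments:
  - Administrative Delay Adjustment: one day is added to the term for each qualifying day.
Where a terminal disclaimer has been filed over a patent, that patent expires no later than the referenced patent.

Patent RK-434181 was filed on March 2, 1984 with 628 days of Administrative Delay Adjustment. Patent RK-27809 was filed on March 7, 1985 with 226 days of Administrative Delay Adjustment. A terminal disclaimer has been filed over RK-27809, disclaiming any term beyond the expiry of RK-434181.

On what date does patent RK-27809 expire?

2008-10-19

Natural term of RK-27809:
  Base: filing + 23 years → 7 March 2008.
  Administrative Delay Adjustment: +226 days → 19 October 2008.
Expiry of referenced patent RK-434181:
  Base: filing + 23 years → 2 March 2007.
  Administrative Delay Adjustment: +628 days → 19 November 2008.
Terminal disclaimer: RK-27809 expires on the earlier of 19 October 2008 and 19 November 2008.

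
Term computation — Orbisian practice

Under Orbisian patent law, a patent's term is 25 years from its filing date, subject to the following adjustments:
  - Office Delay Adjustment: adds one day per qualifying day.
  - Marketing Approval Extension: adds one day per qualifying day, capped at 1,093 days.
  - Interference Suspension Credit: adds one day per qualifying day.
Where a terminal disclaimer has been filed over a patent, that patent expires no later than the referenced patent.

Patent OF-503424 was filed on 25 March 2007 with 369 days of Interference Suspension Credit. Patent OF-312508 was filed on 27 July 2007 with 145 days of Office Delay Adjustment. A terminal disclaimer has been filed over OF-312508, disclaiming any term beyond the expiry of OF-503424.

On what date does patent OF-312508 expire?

December 19, 2032

Natural term of OF-312508:
  Base: filing + 25 years → 27 July 2032.
  Office Delay Adjustment: +145 days → 19 December 2032.
Expiry of referenced patent OF-503424:
  Base: filing + 25 years → 25 March 2032.
  Interference Suspension Credit: +369 days → 29 March 2033.
Terminal disclaimer: OF-312508 expires on the earlier of 19 December 2032 and 29 March 2033.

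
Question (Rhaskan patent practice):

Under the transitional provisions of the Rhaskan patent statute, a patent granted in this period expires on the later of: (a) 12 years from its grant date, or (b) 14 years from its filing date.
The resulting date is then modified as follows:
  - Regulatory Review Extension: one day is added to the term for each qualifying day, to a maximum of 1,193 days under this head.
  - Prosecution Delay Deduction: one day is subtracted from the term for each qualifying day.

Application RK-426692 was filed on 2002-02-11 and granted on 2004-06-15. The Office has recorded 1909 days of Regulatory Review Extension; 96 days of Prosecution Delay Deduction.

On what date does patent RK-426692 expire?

(a) grant + 12 years → 15 June 2016.
(b) filing + 14 years → 11 February 2016.
Later of the two: 15 June 2016.
Regulatory Review Extension: 1909 days claimed exceeds the 1193-day cap, so +1193 days → 21 September 2019.
Prosecution Delay Deduction: −96 days → 17 June 2019.

June 17, 2019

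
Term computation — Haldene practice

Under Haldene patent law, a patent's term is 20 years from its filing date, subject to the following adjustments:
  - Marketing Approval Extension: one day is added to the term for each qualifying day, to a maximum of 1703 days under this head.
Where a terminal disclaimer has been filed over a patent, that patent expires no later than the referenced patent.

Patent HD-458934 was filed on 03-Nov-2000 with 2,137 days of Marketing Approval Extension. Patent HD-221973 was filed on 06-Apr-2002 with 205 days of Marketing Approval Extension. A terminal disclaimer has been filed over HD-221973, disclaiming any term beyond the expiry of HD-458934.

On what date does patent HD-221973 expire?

October 28, 2022

Natural term of HD-221973:
  Base: filing + 20 years → 6 April 2022.
  Marketing Approval Extension: 205 days (within the 1703-day cap) → +205 days → 28 October 2022.
Expiry of referenced patent HD-458934:
  Base: filing + 20 years → 3 November 2020.
  Marketing Approval Extension: 2137 days claimed exceeds the 1703-day cap, so +1703 days → 3 July 2025.
Terminal disclaimer: HD-221973 expires on the earlier of 28 October 2022 and 3 July 2025.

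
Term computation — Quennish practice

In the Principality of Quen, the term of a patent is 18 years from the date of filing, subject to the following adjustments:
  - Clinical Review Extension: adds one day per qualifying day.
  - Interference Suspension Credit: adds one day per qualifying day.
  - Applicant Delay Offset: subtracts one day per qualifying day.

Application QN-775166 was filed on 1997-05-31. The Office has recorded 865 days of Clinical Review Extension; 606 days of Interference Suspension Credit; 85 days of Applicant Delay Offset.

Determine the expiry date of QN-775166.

2019-03-17

Base term: filing date + 18 years → 31 May 2015.
Clinical Review Extension: +865 days → 12 October 2017.
Interference Suspension Credit: +606 days → 10 June 2019.
Applicant Delay Offset: −85 days → 17 March 2019.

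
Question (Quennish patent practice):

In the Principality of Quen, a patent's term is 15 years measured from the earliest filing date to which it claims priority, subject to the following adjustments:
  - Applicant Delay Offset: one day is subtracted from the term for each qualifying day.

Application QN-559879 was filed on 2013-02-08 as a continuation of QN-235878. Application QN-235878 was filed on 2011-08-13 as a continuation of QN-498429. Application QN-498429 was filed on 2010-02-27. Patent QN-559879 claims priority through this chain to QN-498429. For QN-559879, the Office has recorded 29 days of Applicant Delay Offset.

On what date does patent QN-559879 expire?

2025-01-29

Earliest priority filing: 27 February 2010.
Base term: 27 February 2010 + 15 years → 27 February 2025.
Applicant Delay Offset: −29 days → 29 January 2025.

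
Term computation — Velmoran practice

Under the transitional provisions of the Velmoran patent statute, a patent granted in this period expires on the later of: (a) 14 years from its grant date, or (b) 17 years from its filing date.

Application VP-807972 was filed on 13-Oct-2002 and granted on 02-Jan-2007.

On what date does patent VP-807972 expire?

January 2, 2021

(a) grant + 14 years → 2 January 2021.
(b) filing + 17 years → 13 October 2019.
Later of the two: 2 January 2021.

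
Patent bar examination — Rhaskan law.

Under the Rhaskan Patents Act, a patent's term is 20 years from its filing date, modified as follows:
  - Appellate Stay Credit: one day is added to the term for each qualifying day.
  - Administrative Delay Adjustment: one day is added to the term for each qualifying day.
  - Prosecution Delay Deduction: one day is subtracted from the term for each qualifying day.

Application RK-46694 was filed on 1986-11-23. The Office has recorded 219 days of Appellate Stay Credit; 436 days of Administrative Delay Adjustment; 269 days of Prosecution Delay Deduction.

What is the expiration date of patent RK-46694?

Base term: filing date + 20 years → 23 November 2006.
Appellate Stay Credit: +219 days → 30 June 2007.
Administrative Delay Adjustment: +436 days → 8 September 2008.
Prosecution Delay Deduction: −269 days → 14 December 2007.

2007-12-14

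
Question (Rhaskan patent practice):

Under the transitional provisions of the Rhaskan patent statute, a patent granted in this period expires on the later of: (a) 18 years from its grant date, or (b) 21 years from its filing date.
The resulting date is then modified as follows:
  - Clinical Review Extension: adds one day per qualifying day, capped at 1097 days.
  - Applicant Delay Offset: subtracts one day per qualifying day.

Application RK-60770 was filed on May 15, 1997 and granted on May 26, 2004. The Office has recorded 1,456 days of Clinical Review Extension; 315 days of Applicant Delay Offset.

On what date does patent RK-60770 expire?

(a) grant + 18 years → 26 May 2022.
(b) filing + 21 years → 15 May 2018.
Later of the two: 26 May 2022.
Clinical Review Extension: 1456 days claimed exceeds the 1097-day cap, so +1097 days → 27 May 2025.
Applicant Delay Offset: −315 days → 16 July 2024.

2024-07-16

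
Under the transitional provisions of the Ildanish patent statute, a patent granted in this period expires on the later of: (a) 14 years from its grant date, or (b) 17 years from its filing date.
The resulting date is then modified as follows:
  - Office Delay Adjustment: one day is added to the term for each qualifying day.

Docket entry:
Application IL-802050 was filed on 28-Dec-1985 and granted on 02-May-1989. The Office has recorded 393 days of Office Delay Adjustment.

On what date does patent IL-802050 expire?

2004-05-29

(a) grant + 14 years → 2 May 2003.
(b) filing + 17 years → 28 December 2002.
Later of the two: 2 May 2003.
Office Delay Adjustment: +393 days → 29 May 2004.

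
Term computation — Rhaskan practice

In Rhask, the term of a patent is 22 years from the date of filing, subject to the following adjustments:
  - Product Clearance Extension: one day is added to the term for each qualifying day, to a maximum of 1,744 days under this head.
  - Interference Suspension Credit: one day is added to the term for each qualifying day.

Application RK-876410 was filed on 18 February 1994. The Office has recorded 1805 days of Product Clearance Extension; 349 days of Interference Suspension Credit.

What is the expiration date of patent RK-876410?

2021-11-11

Base term: filing date + 22 years → 18 February 2016.
Product Clearance Extension: 1805 days claimed exceeds the 1744-day cap, so +1744 days → 27 November 2020.
Interference Suspension Credit: +349 days → 11 November 2021.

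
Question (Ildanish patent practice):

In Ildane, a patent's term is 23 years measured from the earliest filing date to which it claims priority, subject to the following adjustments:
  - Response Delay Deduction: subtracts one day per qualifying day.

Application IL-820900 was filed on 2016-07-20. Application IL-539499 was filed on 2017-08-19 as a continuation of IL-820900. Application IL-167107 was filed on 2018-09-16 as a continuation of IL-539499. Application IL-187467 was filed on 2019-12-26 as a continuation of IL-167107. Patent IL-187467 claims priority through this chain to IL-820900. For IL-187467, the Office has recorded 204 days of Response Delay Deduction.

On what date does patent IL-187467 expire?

Earliest priority filing: 20 July 2016.
Base term: 20 July 2016 + 23 years → 20 July 2039.
Response Delay Deduction: −204 days → 28 December 2038.

2038-12-28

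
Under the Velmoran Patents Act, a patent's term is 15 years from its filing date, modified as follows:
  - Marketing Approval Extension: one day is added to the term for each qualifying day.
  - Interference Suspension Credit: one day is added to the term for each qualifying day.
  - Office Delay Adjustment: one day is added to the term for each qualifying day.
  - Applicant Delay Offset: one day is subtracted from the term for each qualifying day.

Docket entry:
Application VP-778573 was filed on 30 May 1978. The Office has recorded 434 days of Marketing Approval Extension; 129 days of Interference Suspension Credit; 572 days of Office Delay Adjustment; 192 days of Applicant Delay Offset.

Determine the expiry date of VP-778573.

1995-12-29

Base term: filing date + 15 years → 30 May 1993.
Marketing Approval Extension: +434 days → 7 August 1994.
Interference Suspension Credit: +129 days → 14 December 1994.
Office Delay Adjustment: +572 days → 8 July 1996.
Applicant Delay Offset: −192 days → 29 December 1995.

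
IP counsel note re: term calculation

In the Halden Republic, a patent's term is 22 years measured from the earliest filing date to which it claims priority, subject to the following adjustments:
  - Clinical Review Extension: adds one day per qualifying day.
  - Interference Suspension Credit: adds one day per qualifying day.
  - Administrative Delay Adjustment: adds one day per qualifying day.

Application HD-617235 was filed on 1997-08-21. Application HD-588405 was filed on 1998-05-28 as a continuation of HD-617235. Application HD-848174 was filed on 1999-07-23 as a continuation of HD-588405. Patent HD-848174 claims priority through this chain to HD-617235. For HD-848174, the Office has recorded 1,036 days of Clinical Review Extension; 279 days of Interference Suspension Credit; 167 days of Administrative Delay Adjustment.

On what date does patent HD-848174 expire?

2023-09-11

Earliest priority filing: 21 August 1997.
Base term: 21 August 1997 + 22 years → 21 August 2019.
Clinical Review Extension: +1036 days → 22 June 2022.
Interference Suspension Credit: +279 days → 28 March 2023.
Administrative Delay Adjustment: +167 days → 11 September 2023.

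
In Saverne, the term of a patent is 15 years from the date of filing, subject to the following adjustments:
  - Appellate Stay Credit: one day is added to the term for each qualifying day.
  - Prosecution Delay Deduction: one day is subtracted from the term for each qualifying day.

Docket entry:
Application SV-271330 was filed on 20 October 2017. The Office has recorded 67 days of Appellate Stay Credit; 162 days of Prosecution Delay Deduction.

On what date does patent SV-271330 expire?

2032-07-17

Base term: filing date + 15 years → 20 October 2032.
Appellate Stay Credit: +67 days → 26 December 2032.
Prosecution Delay Deduction: −162 days → 17 July 2032.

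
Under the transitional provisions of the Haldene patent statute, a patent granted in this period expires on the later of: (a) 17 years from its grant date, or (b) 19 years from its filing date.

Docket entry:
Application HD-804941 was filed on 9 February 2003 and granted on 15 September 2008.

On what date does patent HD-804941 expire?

(a) grant + 17 years → 15 September 2025.
(b) filing + 19 years → 9 February 2022.
Later of the two: 15 September 2025.

2025-09-15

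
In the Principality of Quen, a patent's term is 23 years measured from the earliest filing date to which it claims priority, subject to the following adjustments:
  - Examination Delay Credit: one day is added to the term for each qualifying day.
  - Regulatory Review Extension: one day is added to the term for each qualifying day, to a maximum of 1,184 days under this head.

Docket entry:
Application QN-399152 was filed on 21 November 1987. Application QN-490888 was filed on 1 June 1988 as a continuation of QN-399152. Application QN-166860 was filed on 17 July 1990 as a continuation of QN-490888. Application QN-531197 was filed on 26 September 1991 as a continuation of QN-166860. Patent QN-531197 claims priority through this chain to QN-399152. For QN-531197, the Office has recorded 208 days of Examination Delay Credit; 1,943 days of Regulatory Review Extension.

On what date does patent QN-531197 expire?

Earliest priority filing: 21 November 1987.
Base term: 21 November 1987 + 23 years → 21 November 2010.
Examination Delay Credit: +208 days → 17 June 2011.
Regulatory Review Extension: 1943 days claimed exceeds the 1184-day cap, so +1184 days → 13 September 2014.

2014-09-13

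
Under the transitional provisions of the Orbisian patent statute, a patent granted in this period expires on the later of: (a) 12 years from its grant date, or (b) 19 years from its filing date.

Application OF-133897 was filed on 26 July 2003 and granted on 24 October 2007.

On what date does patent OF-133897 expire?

(a) grant + 12 years → 24 October 2019.
(b) filing + 19 years → 26 July 2022.
Later of the two: 26 July 2022.

July 26, 2022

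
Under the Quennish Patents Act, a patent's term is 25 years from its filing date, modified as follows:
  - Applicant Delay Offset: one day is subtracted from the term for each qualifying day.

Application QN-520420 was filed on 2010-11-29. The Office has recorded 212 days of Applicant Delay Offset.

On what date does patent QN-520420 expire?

May 1, 2035

Base term: filing date + 25 years → 29 November 2035.
Applicant Delay Offset: −212 days → 1 May 2035.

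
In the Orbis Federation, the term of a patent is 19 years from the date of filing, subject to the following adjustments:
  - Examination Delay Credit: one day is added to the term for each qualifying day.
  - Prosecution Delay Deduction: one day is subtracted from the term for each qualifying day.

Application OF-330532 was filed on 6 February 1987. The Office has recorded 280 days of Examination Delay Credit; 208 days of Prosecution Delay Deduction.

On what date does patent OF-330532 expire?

April 19, 2006

Base term: filing date + 19 years → 6 February 2006.
Examination Delay Credit: +280 days → 13 November 2006.
Prosecution Delay Deduction: −208 days → 19 April 2006.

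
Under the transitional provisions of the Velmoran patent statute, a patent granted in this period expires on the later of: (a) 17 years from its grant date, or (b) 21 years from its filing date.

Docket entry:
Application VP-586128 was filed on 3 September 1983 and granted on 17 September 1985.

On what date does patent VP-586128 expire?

(a) grant + 17 years → 17 September 2002.
(b) filing + 21 years → 3 September 2004.
Later of the two: 3 September 2004.

2004-09-03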